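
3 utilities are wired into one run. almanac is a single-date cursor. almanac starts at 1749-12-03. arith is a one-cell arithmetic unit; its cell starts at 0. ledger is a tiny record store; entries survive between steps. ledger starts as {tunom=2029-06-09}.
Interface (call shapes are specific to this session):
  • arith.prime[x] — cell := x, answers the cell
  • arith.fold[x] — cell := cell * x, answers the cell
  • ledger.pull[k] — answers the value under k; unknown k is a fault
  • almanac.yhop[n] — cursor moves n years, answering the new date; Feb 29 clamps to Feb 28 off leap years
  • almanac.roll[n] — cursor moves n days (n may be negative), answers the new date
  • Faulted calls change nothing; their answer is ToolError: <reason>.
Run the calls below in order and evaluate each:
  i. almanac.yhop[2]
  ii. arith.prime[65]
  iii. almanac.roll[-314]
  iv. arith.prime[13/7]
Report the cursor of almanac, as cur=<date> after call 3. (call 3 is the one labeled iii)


-> yhop(n=2)
<- 1751-12-03
-> prime(x=65)
<- 65
-> roll(n=-314)
<- 1751-01-23
-> prime(x=13/7)
<- 13/7

Answer: cur=1751-01-23


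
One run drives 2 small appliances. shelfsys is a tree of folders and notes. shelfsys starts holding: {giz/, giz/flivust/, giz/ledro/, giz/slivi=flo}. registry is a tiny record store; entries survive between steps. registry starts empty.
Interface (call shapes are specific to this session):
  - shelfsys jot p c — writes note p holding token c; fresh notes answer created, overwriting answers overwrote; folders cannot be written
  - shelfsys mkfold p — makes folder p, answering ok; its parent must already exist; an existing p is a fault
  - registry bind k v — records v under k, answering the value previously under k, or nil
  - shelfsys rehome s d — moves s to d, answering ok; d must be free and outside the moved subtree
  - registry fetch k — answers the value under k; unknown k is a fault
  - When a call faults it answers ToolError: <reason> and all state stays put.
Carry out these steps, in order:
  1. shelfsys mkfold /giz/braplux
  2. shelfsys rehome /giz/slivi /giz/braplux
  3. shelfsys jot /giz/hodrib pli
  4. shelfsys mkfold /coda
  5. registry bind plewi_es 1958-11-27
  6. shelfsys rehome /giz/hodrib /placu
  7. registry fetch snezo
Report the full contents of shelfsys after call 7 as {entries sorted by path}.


Do: shelfsys mkfold[p='/giz/braplux']
See: ok
Do: shelfsys rehome[s='/giz/slivi'; d='/giz/braplux']
See: ToolError: exists
Do: shelfsys jot[p='/giz/hodrib'; c='pli']
See: created
Do: shelfsys mkfold[p='/coda']
See: ok
Do: registry bind[k='plewi_es'; v='1958-11-27']
See: nil
Do: shelfsys rehome[s='/giz/hodrib'; d='/placu']
See: ok
Do: registry fetch[k='snezo']
See: ToolError: no such key snezo

Answer: {coda/, giz/, giz/braplux/, giz/flivust/, giz/ledro/, giz/slivi=flo, placu=pli}


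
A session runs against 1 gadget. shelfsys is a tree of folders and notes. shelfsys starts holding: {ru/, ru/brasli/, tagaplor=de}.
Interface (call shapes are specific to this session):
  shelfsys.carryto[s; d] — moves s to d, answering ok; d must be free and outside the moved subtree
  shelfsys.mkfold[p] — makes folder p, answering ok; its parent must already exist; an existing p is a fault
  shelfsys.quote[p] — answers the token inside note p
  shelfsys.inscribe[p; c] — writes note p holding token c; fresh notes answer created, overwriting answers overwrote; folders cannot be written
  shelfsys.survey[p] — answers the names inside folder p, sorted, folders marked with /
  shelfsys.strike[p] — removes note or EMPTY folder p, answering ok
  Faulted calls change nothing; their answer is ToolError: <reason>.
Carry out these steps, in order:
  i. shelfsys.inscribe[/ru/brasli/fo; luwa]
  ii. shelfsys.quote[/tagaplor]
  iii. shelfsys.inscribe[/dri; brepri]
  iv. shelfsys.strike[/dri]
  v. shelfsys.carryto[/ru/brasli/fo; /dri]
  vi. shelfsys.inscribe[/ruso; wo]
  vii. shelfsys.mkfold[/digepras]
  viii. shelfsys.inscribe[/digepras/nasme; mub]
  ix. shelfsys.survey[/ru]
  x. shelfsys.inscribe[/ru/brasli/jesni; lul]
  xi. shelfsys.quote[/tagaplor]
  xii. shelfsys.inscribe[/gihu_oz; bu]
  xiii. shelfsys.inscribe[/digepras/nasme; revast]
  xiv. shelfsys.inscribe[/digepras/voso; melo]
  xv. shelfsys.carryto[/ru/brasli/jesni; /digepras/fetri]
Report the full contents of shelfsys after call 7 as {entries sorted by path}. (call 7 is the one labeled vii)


Answer: {digepras/, dri=luwa, ru/, ru/brasli/, ruso=wo, tagaplor=de}

Derivation:
# 1. shelfsys.inscribe(/ru/brasli/fo, luwa) -> created
# 2. shelfsys.quote(/tagaplor) -> de
# 3. shelfsys.inscribe(/dri, brepri) -> created
# 4. shelfsys.strike(/dri) -> ok
# 5. shelfsys.carryto(/ru/brasli/fo, /dri) -> ok
# 6. shelfsys.inscribe(/ruso, wo) -> created
# 7. shelfsys.mkfold(/digepras) -> ok
# 8. shelfsys.inscribe(/digepras/nasme, mub) -> created
# 9. shelfsys.survey(/ru) -> [brasli/]
# 10. shelfsys.inscribe(/ru/brasli/jesni, lul) -> created
# 11. shelfsys.quote(/tagaplor) -> de
# 12. shelfsys.inscribe(/gihu_oz, bu) -> created
# 13. shelfsys.inscribe(/digepras/nasme, revast) -> overwrote
# 14. shelfsys.inscribe(/digepras/voso, melo) -> created
# 15. shelfsys.carryto(/ru/brasli/jesni, /digepras/fetri) -> ok


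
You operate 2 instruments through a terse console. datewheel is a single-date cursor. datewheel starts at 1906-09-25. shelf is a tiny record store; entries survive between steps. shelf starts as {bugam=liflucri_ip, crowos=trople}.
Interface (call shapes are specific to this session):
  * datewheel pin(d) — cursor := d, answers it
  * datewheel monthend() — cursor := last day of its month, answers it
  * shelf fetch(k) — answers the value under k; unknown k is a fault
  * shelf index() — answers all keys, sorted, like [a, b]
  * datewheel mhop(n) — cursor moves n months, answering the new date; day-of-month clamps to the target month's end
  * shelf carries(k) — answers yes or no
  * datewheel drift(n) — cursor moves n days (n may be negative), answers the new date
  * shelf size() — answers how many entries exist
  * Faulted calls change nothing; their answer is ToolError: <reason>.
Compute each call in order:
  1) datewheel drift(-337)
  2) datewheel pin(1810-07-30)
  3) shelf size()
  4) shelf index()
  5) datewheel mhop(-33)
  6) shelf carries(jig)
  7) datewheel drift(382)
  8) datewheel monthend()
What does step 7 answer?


Answer: 1808-11-15

Derivation:
Do: datewheel drift[n='-337']
See: 1905-10-23
Do: datewheel pin[d='1810-07-30']
See: 1810-07-30
Do: shelf size[]
See: 2
Do: shelf index[]
See: [bugam, crowos]
Do: datewheel mhop[n='-33']
See: 1807-10-30
Do: shelf carries[k='jig']
See: no
Do: datewheel drift[n='382']
See: 1808-11-15
Do: datewheel monthend[]
See: 1808-11-30


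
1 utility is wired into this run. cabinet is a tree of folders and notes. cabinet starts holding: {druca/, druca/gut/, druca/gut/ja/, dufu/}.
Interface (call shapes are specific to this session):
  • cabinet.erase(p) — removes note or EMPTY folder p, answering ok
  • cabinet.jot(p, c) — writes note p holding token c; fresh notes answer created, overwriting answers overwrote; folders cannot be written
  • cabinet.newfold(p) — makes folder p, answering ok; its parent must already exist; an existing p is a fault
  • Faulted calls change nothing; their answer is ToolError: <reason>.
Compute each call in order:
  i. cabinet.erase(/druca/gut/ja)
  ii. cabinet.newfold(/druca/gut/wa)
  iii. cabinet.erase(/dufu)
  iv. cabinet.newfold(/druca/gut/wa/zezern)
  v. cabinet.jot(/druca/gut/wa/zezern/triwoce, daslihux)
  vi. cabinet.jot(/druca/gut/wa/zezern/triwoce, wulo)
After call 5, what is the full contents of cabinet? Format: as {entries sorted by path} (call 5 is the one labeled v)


Answer: {druca/, druca/gut/, druca/gut/wa/, druca/gut/wa/zezern/, druca/gut/wa/zezern/triwoce=daslihux}

Derivation:
→ cabinet.erase(p→/druca/gut/ja)
← ok
→ cabinet.newfold(p→/druca/gut/wa)
← ok
→ cabinet.erase(p→/dufu)
← ok
→ cabinet.newfold(p→/druca/gut/wa/zezern)
← ok
→ cabinet.jot(p→/druca/gut/wa/zezern/triwoce, c→daslihux)
← created
→ cabinet.jot(p→/druca/gut/wa/zezern/triwoce, c→wulo)
← overwrote


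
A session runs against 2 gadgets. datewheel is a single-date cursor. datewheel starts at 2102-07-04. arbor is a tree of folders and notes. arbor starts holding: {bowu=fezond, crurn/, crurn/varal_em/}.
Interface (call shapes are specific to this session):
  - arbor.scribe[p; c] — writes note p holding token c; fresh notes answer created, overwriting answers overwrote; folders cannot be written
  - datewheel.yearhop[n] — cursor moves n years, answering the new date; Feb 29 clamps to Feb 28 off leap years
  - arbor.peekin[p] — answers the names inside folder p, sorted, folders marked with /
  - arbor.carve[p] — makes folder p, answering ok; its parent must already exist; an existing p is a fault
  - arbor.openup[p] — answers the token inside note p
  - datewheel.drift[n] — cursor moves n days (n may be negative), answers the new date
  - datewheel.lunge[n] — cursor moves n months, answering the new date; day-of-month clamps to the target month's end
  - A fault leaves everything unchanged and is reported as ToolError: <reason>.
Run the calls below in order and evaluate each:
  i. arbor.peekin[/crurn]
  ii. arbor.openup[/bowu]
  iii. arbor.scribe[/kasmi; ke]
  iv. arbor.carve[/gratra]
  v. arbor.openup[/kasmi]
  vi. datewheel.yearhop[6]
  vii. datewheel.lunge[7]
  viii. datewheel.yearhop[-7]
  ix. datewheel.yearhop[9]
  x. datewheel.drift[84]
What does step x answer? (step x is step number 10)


Answer: 2111-04-29

Derivation:
·→ arbor.peekin(/crurn)
·← [varal_em/]
·→ arbor.openup(/bowu)
·← fezond
·→ arbor.scribe(/kasmi, ke)
·← created
·→ arbor.carve(/gratra)
·← ok
·→ arbor.openup(/kasmi)
·← ke
·→ datewheel.yearhop(6)
·← 2108-07-04
·→ datewheel.lunge(7)
·← 2109-02-04
·→ datewheel.yearhop(-7)
·← 2102-02-04
·→ datewheel.yearhop(9)
·← 2111-02-04
·→ datewheel.drift(84)
·← 2111-04-29


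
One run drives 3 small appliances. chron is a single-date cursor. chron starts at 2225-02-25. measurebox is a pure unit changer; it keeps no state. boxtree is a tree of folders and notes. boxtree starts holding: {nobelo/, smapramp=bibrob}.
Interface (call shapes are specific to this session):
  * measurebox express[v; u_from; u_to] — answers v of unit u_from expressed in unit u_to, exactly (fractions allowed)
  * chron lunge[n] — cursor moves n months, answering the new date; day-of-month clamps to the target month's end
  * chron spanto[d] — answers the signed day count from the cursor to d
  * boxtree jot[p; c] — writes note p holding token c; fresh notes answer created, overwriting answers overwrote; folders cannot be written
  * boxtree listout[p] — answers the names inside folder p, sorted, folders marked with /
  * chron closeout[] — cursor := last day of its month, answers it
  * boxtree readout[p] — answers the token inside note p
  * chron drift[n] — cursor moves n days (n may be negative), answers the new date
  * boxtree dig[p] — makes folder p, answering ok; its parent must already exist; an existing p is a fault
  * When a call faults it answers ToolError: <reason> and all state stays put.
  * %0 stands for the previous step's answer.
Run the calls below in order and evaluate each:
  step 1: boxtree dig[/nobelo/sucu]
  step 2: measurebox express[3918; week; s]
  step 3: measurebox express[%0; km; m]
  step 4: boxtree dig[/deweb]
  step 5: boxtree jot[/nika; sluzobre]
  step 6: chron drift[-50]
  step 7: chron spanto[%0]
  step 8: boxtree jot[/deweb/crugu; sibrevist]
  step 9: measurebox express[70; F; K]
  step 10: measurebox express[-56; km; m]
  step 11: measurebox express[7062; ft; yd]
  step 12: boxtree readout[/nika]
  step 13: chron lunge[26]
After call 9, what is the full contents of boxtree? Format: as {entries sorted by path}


Then boxtree dig with p='/nobelo/sucu', giving ok.
I call measurebox express with v='3918', u_from='week', u_to='s', giving 2369606400.
I try measurebox express with v='%0', u_from='km', u_to='m', and get 2369606400000.
I try boxtree dig with p='/deweb', giving ok.
Using boxtree jot with p='/nika', c='sluzobre', and get created.
Now I run chron drift with n='-50': 2225-01-06.
I run chron spanto with d='%0', giving 0.
I try boxtree jot with p='/deweb/crugu', c='sibrevist', — result: created.
Now I run measurebox express with v='70', u_from='F', u_to='K', and see 52967/180.
I call measurebox express with v='-56', u_from='km', u_to='m', giving -56000.
Next I call measurebox express with v='7062', u_from='ft', u_to='yd', and observe 2354.
Invoking boxtree readout with p='/nika', and see sluzobre.
I run chron lunge with n='26': 2227-03-06.

Answer: {deweb/, deweb/crugu=sibrevist, nika=sluzobre, nobelo/, nobelo/sucu/, smapramp=bibrob}


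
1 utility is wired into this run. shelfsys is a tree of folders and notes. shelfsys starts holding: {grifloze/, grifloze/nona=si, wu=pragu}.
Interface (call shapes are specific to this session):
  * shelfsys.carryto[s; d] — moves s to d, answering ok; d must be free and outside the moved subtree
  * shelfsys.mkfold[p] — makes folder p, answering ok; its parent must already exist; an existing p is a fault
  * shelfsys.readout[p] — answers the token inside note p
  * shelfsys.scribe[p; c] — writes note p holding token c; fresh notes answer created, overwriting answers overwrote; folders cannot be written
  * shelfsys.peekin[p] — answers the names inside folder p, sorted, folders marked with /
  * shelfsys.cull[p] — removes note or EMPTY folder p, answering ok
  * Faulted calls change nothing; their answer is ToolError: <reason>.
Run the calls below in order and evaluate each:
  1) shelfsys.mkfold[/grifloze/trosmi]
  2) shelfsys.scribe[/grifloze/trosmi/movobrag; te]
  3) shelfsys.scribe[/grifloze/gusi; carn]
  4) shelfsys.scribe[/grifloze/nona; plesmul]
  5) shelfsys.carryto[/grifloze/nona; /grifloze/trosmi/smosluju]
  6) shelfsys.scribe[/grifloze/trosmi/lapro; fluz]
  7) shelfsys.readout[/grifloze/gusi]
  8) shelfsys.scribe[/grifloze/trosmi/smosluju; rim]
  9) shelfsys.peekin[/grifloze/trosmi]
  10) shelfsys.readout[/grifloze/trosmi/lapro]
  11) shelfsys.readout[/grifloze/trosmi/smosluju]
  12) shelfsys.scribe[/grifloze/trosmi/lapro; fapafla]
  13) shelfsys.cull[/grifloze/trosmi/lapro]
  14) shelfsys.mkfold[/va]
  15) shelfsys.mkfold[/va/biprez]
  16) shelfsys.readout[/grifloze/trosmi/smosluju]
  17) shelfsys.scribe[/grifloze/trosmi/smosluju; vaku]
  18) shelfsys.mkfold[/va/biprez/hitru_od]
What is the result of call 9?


>> mkfold(p→/grifloze/trosmi)
<< ok
>> scribe(p→/grifloze/trosmi/movobrag, c→te)
<< created
>> scribe(p→/grifloze/gusi, c→carn)
<< created
>> scribe(p→/grifloze/nona, c→plesmul)
<< overwrote
>> carryto(s→/grifloze/nona, d→/grifloze/trosmi/smosluju)
<< ok
>> scribe(p→/grifloze/trosmi/lapro, c→fluz)
<< created
>> readout(p→/grifloze/gusi)
<< carn
>> scribe(p→/grifloze/trosmi/smosluju, c→rim)
<< overwrote
>> peekin(p→/grifloze/trosmi)
<< [lapro, movobrag, smosluju]
>> readout(p→/grifloze/trosmi/lapro)
<< fluz
>> readout(p→/grifloze/trosmi/smosluju)
<< rim
>> scribe(p→/grifloze/trosmi/lapro, c→fapafla)
<< overwrote
>> cull(p→/grifloze/trosmi/lapro)
<< ok
>> mkfold(p→/va)
<< ok
>> mkfold(p→/va/biprez)
<< ok
>> readout(p→/grifloze/trosmi/smosluju)
<< rim
>> scribe(p→/grifloze/trosmi/smosluju, c→vaku)
<< overwrote
>> mkfold(p→/va/biprez/hitru_od)
<< ok

Answer: [lapro, movobrag, smosluju]


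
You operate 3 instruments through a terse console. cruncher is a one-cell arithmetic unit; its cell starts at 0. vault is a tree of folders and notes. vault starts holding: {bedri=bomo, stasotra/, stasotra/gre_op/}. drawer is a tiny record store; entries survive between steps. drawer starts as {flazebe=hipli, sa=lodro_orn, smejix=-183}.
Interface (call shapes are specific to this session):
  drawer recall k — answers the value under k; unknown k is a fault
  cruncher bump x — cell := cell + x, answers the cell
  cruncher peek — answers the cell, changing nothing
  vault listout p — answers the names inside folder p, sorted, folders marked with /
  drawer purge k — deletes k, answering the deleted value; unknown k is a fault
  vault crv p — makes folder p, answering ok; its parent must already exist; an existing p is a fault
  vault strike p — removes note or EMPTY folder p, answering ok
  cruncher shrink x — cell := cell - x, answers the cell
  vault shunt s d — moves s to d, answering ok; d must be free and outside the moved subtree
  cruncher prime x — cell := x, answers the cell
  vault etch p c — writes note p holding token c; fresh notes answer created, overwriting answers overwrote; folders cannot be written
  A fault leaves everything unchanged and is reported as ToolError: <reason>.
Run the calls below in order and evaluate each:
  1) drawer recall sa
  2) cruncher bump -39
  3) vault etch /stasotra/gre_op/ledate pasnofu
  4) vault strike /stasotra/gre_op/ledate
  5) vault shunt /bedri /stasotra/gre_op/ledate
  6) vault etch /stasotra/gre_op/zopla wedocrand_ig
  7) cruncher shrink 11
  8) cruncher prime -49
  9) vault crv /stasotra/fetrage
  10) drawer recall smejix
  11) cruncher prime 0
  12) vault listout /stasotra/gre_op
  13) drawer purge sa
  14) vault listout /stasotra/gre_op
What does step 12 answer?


$ drawer recall k→sa
= lodro_orn
$ cruncher bump x→-39
= -39
$ vault etch p→/stasotra/gre_op/ledate c→pasnofu
= created
$ vault strike p→/stasotra/gre_op/ledate
= ok
$ vault shunt s→/bedri d→/stasotra/gre_op/ledate
= ok
$ vault etch p→/stasotra/gre_op/zopla c→wedocrand_ig
= created
$ cruncher shrink x→11
= -50
$ cruncher prime x→-49
= -49
$ vault crv p→/stasotra/fetrage
= ok
$ drawer recall k→smejix
= -183
$ cruncher prime x→0
= 0
$ vault listout p→/stasotra/gre_op
= [ledate, zopla]
$ drawer purge k→sa
= lodro_orn
$ vault listout p→/stasotra/gre_op
= [ledate, zopla]

Answer: [ledate, zopla]


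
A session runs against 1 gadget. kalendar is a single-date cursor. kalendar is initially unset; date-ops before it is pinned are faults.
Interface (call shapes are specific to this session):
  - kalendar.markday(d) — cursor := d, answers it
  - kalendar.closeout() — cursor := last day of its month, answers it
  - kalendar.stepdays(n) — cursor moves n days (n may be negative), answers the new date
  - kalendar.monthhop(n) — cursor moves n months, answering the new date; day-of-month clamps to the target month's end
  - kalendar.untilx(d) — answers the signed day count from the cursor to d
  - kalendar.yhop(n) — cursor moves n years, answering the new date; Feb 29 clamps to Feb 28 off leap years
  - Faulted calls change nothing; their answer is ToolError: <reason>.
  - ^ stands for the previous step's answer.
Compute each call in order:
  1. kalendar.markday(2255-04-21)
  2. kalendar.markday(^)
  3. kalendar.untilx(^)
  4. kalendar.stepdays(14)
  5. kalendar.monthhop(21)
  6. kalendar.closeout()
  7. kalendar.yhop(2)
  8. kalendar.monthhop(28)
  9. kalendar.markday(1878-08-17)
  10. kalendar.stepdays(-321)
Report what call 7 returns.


Answer: 2259-02-28

Derivation:
$ kalendar.markday 2255-04-21
:: 2255-04-21
$ kalendar.markday ^
:: 2255-04-21
$ kalendar.untilx ^
:: 0
$ kalendar.stepdays 14
:: 2255-05-05
$ kalendar.monthhop 21
:: 2257-02-05
$ kalendar.closeout
:: 2257-02-28
$ kalendar.yhop 2
:: 2259-02-28
$ kalendar.monthhop 28
:: 2261-06-28
$ kalendar.markday 1878-08-17
:: 1878-08-17
$ kalendar.stepdays -321
:: 1877-09-30


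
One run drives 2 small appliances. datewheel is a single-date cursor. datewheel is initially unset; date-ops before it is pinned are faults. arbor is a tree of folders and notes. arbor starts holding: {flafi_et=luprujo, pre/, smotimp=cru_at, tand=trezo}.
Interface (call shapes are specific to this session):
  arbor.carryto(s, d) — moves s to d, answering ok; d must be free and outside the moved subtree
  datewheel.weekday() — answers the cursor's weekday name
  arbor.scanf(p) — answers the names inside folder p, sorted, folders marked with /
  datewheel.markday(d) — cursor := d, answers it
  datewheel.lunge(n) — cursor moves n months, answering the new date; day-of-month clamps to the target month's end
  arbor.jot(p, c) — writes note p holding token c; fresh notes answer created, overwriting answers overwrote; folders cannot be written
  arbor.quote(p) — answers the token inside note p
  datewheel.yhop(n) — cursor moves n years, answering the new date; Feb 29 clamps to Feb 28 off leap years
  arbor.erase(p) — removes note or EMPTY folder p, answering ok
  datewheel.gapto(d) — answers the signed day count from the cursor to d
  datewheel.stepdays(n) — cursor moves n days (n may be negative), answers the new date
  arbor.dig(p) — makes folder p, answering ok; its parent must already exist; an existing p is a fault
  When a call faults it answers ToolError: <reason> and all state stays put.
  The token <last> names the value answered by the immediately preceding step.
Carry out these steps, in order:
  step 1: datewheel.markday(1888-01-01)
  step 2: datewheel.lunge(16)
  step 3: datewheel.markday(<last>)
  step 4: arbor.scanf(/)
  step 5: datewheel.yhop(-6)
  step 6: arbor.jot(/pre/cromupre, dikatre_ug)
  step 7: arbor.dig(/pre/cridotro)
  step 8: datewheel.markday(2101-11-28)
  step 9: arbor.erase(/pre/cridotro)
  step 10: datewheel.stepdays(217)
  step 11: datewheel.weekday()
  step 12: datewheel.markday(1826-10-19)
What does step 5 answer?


I call datewheel.markday passing d→1888-01-01, and observe 1888-01-01.
Then datewheel.lunge passing n→16, — result: 1889-05-01.
Now I run datewheel.markday passing d→<last>, which returns 1889-05-01.
Using arbor.scanf passing p→/: [flafi_et, pre/, smotimp, tand].
I use datewheel.yhop passing n→-6, and see 1883-05-01.
I invoke arbor.jot passing p→/pre/cromupre, c→dikatre_ug, and see created.
Using arbor.dig passing p→/pre/cridotro, and see ok.
I use datewheel.markday passing d→2101-11-28, and see 2101-11-28.
Then arbor.erase passing p→/pre/cridotro, which returns ok.
Calling datewheel.stepdays passing n→217, which returns 2102-07-03.
I try datewheel.weekday(): Monday.
Then datewheel.markday passing d→1826-10-19, yielding 1826-10-19.

Answer: 1883-05-01


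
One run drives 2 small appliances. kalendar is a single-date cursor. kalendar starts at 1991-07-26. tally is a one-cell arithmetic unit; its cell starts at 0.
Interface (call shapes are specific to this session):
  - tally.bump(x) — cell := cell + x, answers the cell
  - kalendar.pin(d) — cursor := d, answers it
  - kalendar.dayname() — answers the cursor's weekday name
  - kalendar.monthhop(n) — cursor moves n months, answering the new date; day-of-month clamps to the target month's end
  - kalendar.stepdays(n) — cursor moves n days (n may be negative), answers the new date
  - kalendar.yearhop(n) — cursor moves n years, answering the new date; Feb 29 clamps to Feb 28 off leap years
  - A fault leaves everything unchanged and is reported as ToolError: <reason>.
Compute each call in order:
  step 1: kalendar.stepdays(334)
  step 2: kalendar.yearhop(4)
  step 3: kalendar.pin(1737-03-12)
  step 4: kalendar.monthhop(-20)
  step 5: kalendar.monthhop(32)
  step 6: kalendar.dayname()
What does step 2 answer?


Answer: 1996-06-24

Derivation:
→ kalendar.stepdays(334)
← 1992-06-24
→ kalendar.yearhop(4)
← 1996-06-24
→ kalendar.pin(1737-03-12)
← 1737-03-12
→ kalendar.monthhop(-20)
← 1735-07-12
→ kalendar.monthhop(32)
← 1738-03-12
→ kalendar.dayname()
← Wednesday


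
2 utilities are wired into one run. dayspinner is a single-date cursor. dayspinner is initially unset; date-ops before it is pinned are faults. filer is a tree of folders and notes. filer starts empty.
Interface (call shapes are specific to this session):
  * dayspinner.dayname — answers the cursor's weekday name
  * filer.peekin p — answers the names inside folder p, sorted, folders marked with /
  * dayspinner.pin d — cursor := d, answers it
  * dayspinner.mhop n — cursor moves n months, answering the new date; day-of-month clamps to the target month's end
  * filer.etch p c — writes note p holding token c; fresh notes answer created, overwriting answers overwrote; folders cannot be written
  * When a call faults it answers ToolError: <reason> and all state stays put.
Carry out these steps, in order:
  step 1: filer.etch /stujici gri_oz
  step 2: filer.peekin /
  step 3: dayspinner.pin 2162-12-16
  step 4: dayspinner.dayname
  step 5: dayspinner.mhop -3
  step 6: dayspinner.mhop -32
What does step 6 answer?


Answer: 2160-01-16

Derivation:
→ filer.etch(p='/stujici', c='gri_oz')
← created
→ filer.peekin(p='/')
← [stujici]
→ dayspinner.pin(d='2162-12-16')
← 2162-12-16
→ dayspinner.dayname()
← Thursday
→ dayspinner.mhop(n='-3')
← 2162-09-16
→ dayspinner.mhop(n='-32')
← 2160-01-16


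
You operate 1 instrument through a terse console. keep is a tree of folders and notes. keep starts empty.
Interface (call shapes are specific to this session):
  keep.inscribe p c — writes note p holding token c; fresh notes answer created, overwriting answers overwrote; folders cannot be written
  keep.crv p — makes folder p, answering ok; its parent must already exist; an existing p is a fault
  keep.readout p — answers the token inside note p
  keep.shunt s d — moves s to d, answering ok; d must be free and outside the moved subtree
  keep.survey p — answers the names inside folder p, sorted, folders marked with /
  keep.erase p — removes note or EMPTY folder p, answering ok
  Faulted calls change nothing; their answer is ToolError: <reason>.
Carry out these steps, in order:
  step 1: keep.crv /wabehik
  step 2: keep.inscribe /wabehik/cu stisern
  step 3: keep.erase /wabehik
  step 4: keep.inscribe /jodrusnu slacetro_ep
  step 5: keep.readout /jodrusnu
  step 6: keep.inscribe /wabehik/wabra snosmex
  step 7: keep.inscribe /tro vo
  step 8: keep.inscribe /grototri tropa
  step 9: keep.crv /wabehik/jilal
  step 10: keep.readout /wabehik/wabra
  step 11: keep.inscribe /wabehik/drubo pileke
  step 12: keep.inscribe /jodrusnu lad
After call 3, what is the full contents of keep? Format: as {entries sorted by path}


Answer: {wabehik/, wabehik/cu=stisern}

Derivation:
>> crv(p: /wabehik)
<< ok
>> inscribe(p: /wabehik/cu, c: stisern)
<< created
>> erase(p: /wabehik)
<< ToolError: not empty
>> inscribe(p: /jodrusnu, c: slacetro_ep)
<< created
>> readout(p: /jodrusnu)
<< slacetro_ep
>> inscribe(p: /wabehik/wabra, c: snosmex)
<< created
>> inscribe(p: /tro, c: vo)
<< created
>> inscribe(p: /grototri, c: tropa)
<< created
>> crv(p: /wabehik/jilal)
<< ok
>> readout(p: /wabehik/wabra)
<< snosmex
>> inscribe(p: /wabehik/drubo, c: pileke)
<< created
>> inscribe(p: /jodrusnu, c: lad)
<< overwrote


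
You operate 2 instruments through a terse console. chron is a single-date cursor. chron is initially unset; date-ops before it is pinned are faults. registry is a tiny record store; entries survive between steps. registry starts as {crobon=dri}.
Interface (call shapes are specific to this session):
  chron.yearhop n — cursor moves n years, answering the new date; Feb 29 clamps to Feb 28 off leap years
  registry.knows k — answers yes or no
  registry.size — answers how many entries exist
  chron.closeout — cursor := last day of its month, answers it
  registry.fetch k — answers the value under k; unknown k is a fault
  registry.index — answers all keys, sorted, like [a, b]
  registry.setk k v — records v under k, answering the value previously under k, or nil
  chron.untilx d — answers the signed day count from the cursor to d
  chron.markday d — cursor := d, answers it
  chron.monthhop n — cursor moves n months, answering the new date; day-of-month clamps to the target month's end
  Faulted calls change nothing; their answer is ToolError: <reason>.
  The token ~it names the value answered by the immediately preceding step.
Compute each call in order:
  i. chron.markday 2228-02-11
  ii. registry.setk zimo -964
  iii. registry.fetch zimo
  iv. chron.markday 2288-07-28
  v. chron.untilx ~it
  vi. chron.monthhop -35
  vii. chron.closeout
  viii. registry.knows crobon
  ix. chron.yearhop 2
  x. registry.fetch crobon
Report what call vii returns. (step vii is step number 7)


Answer: 2285-08-31

Derivation:
·→ markday(2228-02-11)
·← 2228-02-11
·→ setk(zimo, -964)
·← nil
·→ fetch(zimo)
·← -964
·→ markday(2288-07-28)
·← 2288-07-28
·→ untilx(~it)
·← 0
·→ monthhop(-35)
·← 2285-08-28
·→ closeout()
·← 2285-08-31
·→ knows(crobon)
·← yes
·→ yearhop(2)
·← 2287-08-31
·→ fetch(crobon)
·← dri


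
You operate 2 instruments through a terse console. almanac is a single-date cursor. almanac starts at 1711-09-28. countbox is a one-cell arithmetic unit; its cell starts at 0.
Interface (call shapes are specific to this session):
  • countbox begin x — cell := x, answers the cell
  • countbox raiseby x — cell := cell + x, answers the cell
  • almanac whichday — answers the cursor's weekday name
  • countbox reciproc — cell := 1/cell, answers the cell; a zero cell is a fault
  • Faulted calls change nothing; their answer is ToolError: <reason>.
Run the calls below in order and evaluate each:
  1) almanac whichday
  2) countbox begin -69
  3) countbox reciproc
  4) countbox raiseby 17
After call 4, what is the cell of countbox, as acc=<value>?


Answer: acc=1172/69

Derivation:
Do: almanac whichday[]
See: Monday
Do: countbox begin[x=-69]
See: -69
Do: countbox reciproc[]
See: -1/69
Do: countbox raiseby[x=17]
See: 1172/69


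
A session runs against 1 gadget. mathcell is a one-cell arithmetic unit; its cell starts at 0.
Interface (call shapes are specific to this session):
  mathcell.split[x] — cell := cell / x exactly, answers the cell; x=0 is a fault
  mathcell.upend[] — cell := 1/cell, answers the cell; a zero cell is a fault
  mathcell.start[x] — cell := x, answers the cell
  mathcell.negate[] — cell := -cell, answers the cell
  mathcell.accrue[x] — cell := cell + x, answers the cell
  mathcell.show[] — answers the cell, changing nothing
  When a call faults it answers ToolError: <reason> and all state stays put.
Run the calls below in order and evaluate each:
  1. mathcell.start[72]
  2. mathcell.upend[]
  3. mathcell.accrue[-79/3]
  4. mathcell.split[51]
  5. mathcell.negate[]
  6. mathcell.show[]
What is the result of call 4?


Step: mathcell.start[x=72]
Result: 72
Step: mathcell.upend[]
Result: 1/72
Step: mathcell.accrue[x=-79/3]
Result: -1895/72
Step: mathcell.split[x=51]
Result: -1895/3672
Step: mathcell.negate[]
Result: 1895/3672
Step: mathcell.show[]
Result: 1895/3672

Answer: -1895/3672


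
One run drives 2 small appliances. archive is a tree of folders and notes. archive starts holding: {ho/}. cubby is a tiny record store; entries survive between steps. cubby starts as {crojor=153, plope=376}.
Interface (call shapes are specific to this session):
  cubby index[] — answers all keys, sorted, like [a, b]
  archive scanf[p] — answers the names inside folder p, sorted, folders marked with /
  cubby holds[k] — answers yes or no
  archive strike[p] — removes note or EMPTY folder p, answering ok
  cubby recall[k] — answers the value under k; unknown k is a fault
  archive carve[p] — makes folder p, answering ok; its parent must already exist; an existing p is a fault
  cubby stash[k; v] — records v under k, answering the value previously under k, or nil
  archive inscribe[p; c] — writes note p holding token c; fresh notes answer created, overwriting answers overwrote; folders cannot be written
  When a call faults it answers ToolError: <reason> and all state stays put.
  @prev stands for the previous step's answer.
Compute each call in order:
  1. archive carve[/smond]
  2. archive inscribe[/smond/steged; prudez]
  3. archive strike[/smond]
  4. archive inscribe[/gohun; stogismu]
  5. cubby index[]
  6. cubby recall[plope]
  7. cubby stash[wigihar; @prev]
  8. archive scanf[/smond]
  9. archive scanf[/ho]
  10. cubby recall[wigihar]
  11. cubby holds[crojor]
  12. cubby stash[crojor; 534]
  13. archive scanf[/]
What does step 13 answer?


==> archive carve(p='/smond')
<== ok
==> archive inscribe(p='/smond/steged', c='prudez')
<== created
==> archive strike(p='/smond')
<== ToolError: not empty
==> archive inscribe(p='/gohun', c='stogismu')
<== created
==> cubby index()
<== [crojor, plope]
==> cubby recall(k='plope')
<== 376
==> cubby stash(k='wigihar', v='@prev')
<== nil
==> archive scanf(p='/smond')
<== [steged]
==> archive scanf(p='/ho')
<== []
==> cubby recall(k='wigihar')
<== 376
==> cubby holds(k='crojor')
<== yes
==> cubby stash(k='crojor', v='534')
<== 153
==> archive scanf(p='/')
<== [gohun, ho/, smond/]

Answer: [gohun, ho/, smond/]


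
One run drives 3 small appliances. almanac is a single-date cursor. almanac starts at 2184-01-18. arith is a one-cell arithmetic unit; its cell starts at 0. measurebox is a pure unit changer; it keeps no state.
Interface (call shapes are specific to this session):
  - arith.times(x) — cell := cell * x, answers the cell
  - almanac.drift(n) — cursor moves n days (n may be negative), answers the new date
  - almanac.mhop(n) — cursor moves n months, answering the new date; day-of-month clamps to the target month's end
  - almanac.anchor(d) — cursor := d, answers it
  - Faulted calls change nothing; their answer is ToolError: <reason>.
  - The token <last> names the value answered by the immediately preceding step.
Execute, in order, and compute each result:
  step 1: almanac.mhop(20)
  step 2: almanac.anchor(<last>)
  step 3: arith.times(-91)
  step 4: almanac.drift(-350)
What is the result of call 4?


Answer: 2184-10-03

Derivation:
>> almanac.mhop(n=20)
<< 2185-09-18
>> almanac.anchor(d=<last>)
<< 2185-09-18
>> arith.times(x=-91)
<< 0
>> almanac.drift(n=-350)
<< 2184-10-03


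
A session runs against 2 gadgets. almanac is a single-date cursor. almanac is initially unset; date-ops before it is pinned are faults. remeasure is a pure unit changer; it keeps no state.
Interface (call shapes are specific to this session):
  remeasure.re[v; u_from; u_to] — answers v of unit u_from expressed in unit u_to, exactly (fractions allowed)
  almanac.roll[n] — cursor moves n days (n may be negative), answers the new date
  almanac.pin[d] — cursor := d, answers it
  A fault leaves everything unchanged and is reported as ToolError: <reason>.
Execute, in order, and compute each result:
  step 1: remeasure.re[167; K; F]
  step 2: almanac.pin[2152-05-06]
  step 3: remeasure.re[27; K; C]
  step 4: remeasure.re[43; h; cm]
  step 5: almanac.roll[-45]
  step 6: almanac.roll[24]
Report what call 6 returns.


>> re(v=167, u_from=K, u_to=F)
<< -15907/100
>> pin(d=2152-05-06)
<< 2152-05-06
>> re(v=27, u_from=K, u_to=C)
<< -4923/20
>> re(v=43, u_from=h, u_to=cm)
<< ToolError: incompatible units
>> roll(n=-45)
<< 2152-03-22
>> roll(n=24)
<< 2152-04-15

Answer: 2152-04-15


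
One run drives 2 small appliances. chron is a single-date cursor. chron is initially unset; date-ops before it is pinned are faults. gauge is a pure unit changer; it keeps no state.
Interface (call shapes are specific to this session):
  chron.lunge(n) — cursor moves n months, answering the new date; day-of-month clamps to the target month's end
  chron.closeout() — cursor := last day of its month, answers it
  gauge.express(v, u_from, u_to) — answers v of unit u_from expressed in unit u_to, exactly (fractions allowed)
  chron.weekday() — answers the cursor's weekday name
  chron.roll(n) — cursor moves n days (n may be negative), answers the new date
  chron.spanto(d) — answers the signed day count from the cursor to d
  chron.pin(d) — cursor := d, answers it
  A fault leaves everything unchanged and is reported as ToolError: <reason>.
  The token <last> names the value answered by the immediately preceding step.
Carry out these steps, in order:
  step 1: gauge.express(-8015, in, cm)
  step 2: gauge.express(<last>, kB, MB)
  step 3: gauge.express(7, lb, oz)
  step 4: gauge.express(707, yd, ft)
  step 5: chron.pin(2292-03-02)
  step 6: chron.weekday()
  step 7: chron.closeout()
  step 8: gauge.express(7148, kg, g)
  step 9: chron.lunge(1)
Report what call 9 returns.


Answer: 2292-04-30

Derivation:
Using gauge.express on v='-8015', u_from='in', u_to='cm', giving -203581/10.
I use gauge.express on v='<last>', u_from='kB', u_to='MB', giving -203581/10000.
Now I run gauge.express on v='7', u_from='lb', u_to='oz', and see 112.
Now I run gauge.express on v='707', u_from='yd', u_to='ft', and see 2121.
Then chron.pin on d='2292-03-02', and get 2292-03-02.
Using chron.weekday, and get Wednesday.
I use chron.closeout(), and get 2292-03-31.
Next I call gauge.express on v='7148', u_from='kg', u_to='g', and see 7148000.
I use chron.lunge on n='1', and observe 2292-04-30.


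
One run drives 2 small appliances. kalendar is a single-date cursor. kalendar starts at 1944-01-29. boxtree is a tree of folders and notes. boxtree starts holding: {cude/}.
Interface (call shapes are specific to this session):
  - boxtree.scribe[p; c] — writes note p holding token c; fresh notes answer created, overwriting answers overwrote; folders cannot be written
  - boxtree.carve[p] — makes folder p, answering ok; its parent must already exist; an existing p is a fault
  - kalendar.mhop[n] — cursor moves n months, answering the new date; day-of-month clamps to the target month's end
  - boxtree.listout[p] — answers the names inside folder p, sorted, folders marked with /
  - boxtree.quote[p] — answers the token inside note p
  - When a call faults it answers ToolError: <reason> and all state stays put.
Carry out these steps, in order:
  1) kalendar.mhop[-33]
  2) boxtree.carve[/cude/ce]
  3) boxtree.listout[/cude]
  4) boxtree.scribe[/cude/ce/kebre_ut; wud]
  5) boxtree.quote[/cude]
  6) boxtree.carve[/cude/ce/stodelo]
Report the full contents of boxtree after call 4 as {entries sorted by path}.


;; 1. mhop(n=-33) : 1941-04-29
;; 2. carve(p=/cude/ce) : ok
;; 3. listout(p=/cude) : [ce/]
;; 4. scribe(p=/cude/ce/kebre_ut, c=wud) : created
;; 5. quote(p=/cude) : ToolError: is a directory
;; 6. carve(p=/cude/ce/stodelo) : ok

Answer: {cude/, cude/ce/, cude/ce/kebre_ut=wud}


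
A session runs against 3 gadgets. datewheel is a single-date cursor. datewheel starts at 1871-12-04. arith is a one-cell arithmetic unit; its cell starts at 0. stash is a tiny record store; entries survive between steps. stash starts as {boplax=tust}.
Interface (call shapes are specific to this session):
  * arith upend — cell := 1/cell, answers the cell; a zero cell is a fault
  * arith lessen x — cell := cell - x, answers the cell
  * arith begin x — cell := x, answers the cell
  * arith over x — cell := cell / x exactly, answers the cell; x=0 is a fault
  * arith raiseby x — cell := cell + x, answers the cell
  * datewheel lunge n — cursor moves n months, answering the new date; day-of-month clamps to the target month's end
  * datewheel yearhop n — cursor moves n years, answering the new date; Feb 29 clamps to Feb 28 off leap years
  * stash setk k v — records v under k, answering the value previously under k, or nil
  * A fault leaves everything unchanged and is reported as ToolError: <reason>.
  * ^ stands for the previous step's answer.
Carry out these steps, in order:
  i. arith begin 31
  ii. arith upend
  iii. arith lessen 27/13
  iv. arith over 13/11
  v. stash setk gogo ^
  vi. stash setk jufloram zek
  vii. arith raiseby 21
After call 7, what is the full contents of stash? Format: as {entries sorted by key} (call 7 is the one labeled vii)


Answer: {boplax=tust, gogo=-9064/5239, jufloram=zek}

Derivation:
-- arith begin(x='31') => 31
-- arith upend() => 1/31
-- arith lessen(x='27/13') => -824/403
-- arith over(x='13/11') => -9064/5239
-- stash setk(k='gogo', v='^') => nil
-- stash setk(k='jufloram', v='zek') => nil
-- arith raiseby(x='21') => 100955/5239


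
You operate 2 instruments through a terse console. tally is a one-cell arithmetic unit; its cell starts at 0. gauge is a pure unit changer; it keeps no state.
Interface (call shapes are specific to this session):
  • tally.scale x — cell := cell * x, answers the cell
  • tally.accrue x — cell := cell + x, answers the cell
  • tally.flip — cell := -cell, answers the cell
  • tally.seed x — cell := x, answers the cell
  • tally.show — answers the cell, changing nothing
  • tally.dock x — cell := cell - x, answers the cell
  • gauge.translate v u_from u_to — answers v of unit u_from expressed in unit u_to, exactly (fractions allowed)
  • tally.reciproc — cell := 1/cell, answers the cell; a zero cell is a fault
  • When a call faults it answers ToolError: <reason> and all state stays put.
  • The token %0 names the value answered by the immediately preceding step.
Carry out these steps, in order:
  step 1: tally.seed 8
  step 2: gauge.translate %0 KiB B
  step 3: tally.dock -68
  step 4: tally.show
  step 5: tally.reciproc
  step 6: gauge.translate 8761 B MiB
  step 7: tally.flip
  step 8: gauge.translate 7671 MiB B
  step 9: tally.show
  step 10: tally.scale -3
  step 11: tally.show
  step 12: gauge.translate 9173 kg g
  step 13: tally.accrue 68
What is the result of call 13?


Answer: 5171/76

Derivation:
Calling tally.seed using x→8, and observe 8.
Next I call gauge.translate using v→%0, u_from→KiB, u_to→B, giving 8192.
Now I run tally.dock using x→-68, and observe 76.
I run tally.show, — result: 76.
Then tally.reciproc, → 1/76.
Using gauge.translate using v→8761, u_from→B, u_to→MiB, giving 8761/1048576.
I use tally.flip(), yielding -1/76.
Invoking gauge.translate using v→7671, u_from→MiB, u_to→B, giving 8043626496.
I invoke tally.show(), and see -1/76.
I run tally.scale using x→-3, → 3/76.
I call tally.show, yielding 3/76.
Invoking gauge.translate using v→9173, u_from→kg, u_to→g, giving 9173000.
I run tally.accrue using x→68, — result: 5171/76.
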